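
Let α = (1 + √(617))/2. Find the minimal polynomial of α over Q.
m_α(x) = x^2 - x - 154

From 2α - 1 = √(617), squaring gives (2α - 1)^2 = 617, i.e. 4α^2 - 4α + 1 = 617, so α^2 - α + (1 - 617)/4 = 0. Since 617 ≡ 1 (mod 4), (1 - 617)/4 = -154 ∈ Z. The polynomial x^2 - x - 154 has discriminant 1 - 4·(-154) = 617, which is not a perfect square in Q (d = 617 is squarefree and ≠ 1), so x^2 - x - 154 is irreducible over Q. It is the minimal polynomial of α.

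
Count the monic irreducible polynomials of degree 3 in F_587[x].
There are 67420472 monic irreducible polynomials of degree 3 over F_587

Each element of F_{587^3} that lies in no proper subfield is a root of exactly one monic irreducible of degree 3 over F_587, and each such polynomial has 3 distinct roots in F_{587^3}. By Möbius inversion the count is N_587(3) = (1/3) Σ_{d|3} μ(3/d) · 587^d = (1/3)(μ(3)·587^1 + μ(1)·587^3) = 202261416/3 = 67420472.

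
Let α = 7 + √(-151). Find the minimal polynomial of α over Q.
m_α(x) = x^2 - 14x + 200

From α - 7 = √(-151), squaring gives (α - 7)^2 = -151, i.e. α^2 - 14α + 49 = -151, so α^2 - 14α + 200 = 0. The discriminant of x^2 - 14x + 200 is (-14)^2 - 4·(200) = 196 - 800 = -604, and 4·(-151) is not a perfect square in Q since -151 is squarefree and ≠ 1. Hence x^2 - 14x + 200 is irreducible over Q and is the minimal polynomial of α.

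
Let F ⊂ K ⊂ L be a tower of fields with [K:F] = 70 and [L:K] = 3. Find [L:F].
[L:F] = 210

The tower law says that for any tower of field extensions F ⊂ K ⊂ L with finite degrees, [L:F] = [L:K] · [K:F]. Here this gives [L:F] = 3 · 70 = 210.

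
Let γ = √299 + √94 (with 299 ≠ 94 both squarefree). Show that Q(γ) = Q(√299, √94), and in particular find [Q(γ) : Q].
[Q(γ) : Q] = 4 (equivalently, Q(γ) = Q(√299, √94))

Obviously Q(γ) ⊆ Q(√299, √94), and [Q(√299, √94):Q] = 4 (since 299, 94 are distinct squarefree integers > 1 with 28106 not a perfect square). To show equality we compute the minimal polynomial of γ. From γ = √299 + √94: γ^2 = 299 + 2√(28106) + 94 = 393 + 2√(28106), so γ^2 - 393 = 2√(28106); squaring, (γ^2 - 393)^2 = 4·28106, i.e. γ^4 - 786γ^2 + 154449 - 112424 = 0, i.e. γ^4 - 786γ^2 + 42025 = 0. So γ is a root of x^4 - 786x^2 + 42025. This polynomial is irreducible over Q: it has no rational root (each ±√299 ± √94 is irrational), and any factorization into two quadratics over Q would force √(28106) ∈ Q (pairing opposite roots) or √299, √94 ∈ Q (other pairings), all impossible. Hence [Q(γ):Q] = 4 = [Q(√299, √94):Q], so Q(γ) = Q(√299, √94).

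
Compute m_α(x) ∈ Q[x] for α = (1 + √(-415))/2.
m_α(x) = x^2 - x + 104

From 2α - 1 = √(-415), squaring gives (2α - 1)^2 = -415, i.e. 4α^2 - 4α + 1 = -415, so α^2 - α + (1 + 415)/4 = 0. Since -415 ≡ 1 (mod 4), (1 + 415)/4 = 104 ∈ Z. The polynomial x^2 - x + 104 has discriminant 1 - 4·(104) = -415, which is not a perfect square in Q (d = -415 is squarefree and ≠ 1), so x^2 - x + 104 is irreducible over Q. It is the minimal polynomial of α.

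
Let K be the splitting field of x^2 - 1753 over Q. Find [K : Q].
[K : Q] = 2

f(x) = x^2 - 1753 factors as (x - √1753)(x + √1753). The splitting field is K = Q(√1753). Since 1753 is squarefree and > 1, it is not a perfect square, so x^2 - 1753 is irreducible over Q and [Q(√1753) : Q] = 2. Hence [K : Q] = 2.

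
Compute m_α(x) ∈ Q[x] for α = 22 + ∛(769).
m_α(x) = x^3 - 66x^2 + 1452x - 11417

Set β = α - 22 = ∛(769), so β^3 = 769. Then (α - 22)^3 - 769 = 0, i.e. α is a root of g(x) = (x - 22)^3 - 769 = x^3 - 66x^2 + 1452x - 11417. Since g(x) = h(x - 22) where h(x) = x^3 - 769, and h is irreducible over Q (because 769 is not a perfect cube, so h has no rational root, and a monic cubic with no rational root is irreducible), g is also irreducible (irreducibility is preserved under the substitution x → x - 22). Hence m_α(x) = x^3 - 66x^2 + 1452x - 11417.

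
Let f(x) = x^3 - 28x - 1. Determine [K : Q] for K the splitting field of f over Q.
[K : Q] = 6

By the rational root test, any rational root of the monic integer polynomial f(x) = x^3 - 28x - 1 must be an integer dividing the constant term -1, i.e. one of ±{1}. Evaluating: f(1) = -28, f(-1) = 26; none is 0, so f has no rational root and is therefore irreducible over Q (a cubic with no linear factor over a field is irreducible). For an irreducible cubic, the Galois group is A_3 or S_3 according as the discriminant disc(f) = -4a^3 - 27b^2 = -4·(-28)^3 - 27·(-1)^2 = 87781 is or is not a square in Q. Here disc(f) = 87781 is not a perfect square in Q, so the Galois group of f over Q is not contained in A_3 and must be all of S_3. The splitting field has degree |S_3| = 6 over Q, so [K : Q] = 6.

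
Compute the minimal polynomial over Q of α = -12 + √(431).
m_α(x) = x^2 + 24x - 287

From α + 12 = √(431), squaring gives (α + 12)^2 = 431, i.e. α^2 + 24α + 144 = 431, so α^2 + 24α - 287 = 0. The discriminant of x^2 + 24x - 287 is (24)^2 - 4·(-287) = 576 + 1148 = 1724, and 4·(431) is not a perfect square in Q since 431 is squarefree and ≠ 1. Hence x^2 + 24x - 287 is irreducible over Q and is the minimal polynomial of α.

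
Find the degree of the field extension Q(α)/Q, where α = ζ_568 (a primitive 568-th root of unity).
[Q(α):Q] = 280

The minimal polynomial of ζ_568 over Q is the 568-th cyclotomic polynomial Φ_568(x), which is irreducible over Q and has degree φ(568) = 280. Hence [Q(α):Q] = φ(568) = 280.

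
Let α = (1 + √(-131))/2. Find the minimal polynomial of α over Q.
m_α(x) = x^2 - x + 33

From 2α - 1 = √(-131), squaring gives (2α - 1)^2 = -131, i.e. 4α^2 - 4α + 1 = -131, so α^2 - α + (1 + 131)/4 = 0. Since -131 ≡ 1 (mod 4), (1 + 131)/4 = 33 ∈ Z. The polynomial x^2 - x + 33 has discriminant 1 - 4·(33) = -131, which is not a perfect square in Q (d = -131 is squarefree and ≠ 1), so x^2 - x + 33 is irreducible over Q. It is the minimal polynomial of α.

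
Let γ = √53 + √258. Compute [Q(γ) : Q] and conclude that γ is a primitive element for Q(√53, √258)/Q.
[Q(γ) : Q] = 4 (equivalently, Q(γ) = Q(√53, √258))

Obviously Q(γ) ⊆ Q(√53, √258), and [Q(√53, √258):Q] = 4 (since 53, 258 are distinct squarefree integers > 1 with 13674 not a perfect square). To show equality we compute the minimal polynomial of γ. From γ = √53 + √258: γ^2 = 53 + 2√(13674) + 258 = 311 + 2√(13674), so γ^2 - 311 = 2√(13674); squaring, (γ^2 - 311)^2 = 4·13674, i.e. γ^4 - 622γ^2 + 96721 - 54696 = 0, i.e. γ^4 - 622γ^2 + 42025 = 0. So γ is a root of x^4 - 622x^2 + 42025. This polynomial is irreducible over Q: it has no rational root (each ±√53 ± √258 is irrational), and any factorization into two quadratics over Q would force √(13674) ∈ Q (pairing opposite roots) or √53, √258 ∈ Q (other pairings), all impossible. Hence [Q(γ):Q] = 4 = [Q(√53, √258):Q], so Q(γ) = Q(√53, √258).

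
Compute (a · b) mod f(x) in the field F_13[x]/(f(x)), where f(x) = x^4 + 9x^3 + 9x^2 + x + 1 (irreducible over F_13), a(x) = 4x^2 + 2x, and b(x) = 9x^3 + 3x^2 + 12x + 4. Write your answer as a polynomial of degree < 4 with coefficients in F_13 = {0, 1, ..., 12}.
a · b ≡ 10x^3 + 11x^2 + 6x + 8 (mod f(x))

Multiply in F_13[x]: a(x)·b(x) = (4x^2 + 2x)·(9x^3 + 3x^2 + 12x + 4) = 10x^5 + 4x^4 + 2x^3 + x^2 + 8x. This has degree ≥ 4, so divide by f(x) over F_13: 10x^5 + 4x^4 + 2x^3 + x^2 + 8x = (10x + 5)·(x^4 + 9x^3 + 9x^2 + x + 1) + (10x^3 + 11x^2 + 6x + 8). Hence a·b ≡ 10x^3 + 11x^2 + 6x + 8 (mod f). (F_13[x]/(f) is a field with 13^4 = 28561 elements since f is irreducible of degree 4.)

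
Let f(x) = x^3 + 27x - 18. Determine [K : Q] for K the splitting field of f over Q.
[K : Q] = 6

By the rational root test, any rational root of the monic integer polynomial f(x) = x^3 + 27x - 18 must be an integer dividing the constant term -18, i.e. one of ±{1, 2, 3, 6, 9, 18}. Evaluating: f(1) = 10, f(-1) = -46, f(2) = 44, f(-2) = -80, f(3) = 90, f(-3) = -126, f(6) = 360, f(-6) = -396, f(9) = 954, f(-9) = -990, f(18) = 6300, f(-18) = -6336; none is 0, so f has no rational root and is therefore irreducible over Q (a cubic with no linear factor over a field is irreducible). For an irreducible cubic, the Galois group is A_3 or S_3 according as the discriminant disc(f) = -4a^3 - 27b^2 = -4·(27)^3 - 27·(-18)^2 = -87480 is or is not a square in Q. Here disc(f) = -87480 is not a perfect square in Q, so the Galois group of f over Q is not contained in A_3 and must be all of S_3. The splitting field has degree |S_3| = 6 over Q, so [K : Q] = 6.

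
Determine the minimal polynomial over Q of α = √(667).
m_α(x) = x^2 - 667

α satisfies α^2 - 667 = 0, so x^2 - 667 annihilates α. Since d = 667 is squarefree and ≠ 1, it is not a perfect square in Q, so x^2 - 667 has no rational root and is therefore irreducible over Q (a degree-2 polynomial over a field is irreducible iff it has no root). Hence m_α(x) = x^2 - 667.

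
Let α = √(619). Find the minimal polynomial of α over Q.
m_α(x) = x^2 - 619

α satisfies α^2 - 619 = 0, so x^2 - 619 annihilates α. Since d = 619 is squarefree and ≠ 1, it is not a perfect square in Q, so x^2 - 619 has no rational root and is therefore irreducible over Q (a degree-2 polynomial over a field is irreducible iff it has no root). Hence m_α(x) = x^2 - 619.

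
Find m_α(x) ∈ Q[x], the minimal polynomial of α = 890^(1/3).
m_α(x) = x^3 - 890

α satisfies α^3 = 890, so x^3 - 890 annihilates α. By the rational root test, a rational root p/q (in lowest terms) of x^3 - 890 would satisfy p^3 = 890 q^3, forcing q = 1 and p^3 = 890; but 890 is not a perfect cube, contradiction. A monic cubic over Q with no rational root is irreducible (any nontrivial factorization would include a linear factor). Hence x^3 - 890 is the minimal polynomial of α, and in particular [Q(α):Q] = 3.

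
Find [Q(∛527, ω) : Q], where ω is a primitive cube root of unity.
[Q(∛527, ω) : Q] = 6

[Q(∛527):Q] = 3 (min poly x^3 - 527, irreducible since 527 is not a perfect cube). [Q(ω):Q] = 2 (min poly x^2 + x + 1). Since Q(∛527) ⊂ R and ω ∉ R, we have ω ∉ Q(∛527), so x^2 + x + 1 remains irreducible over Q(∛527) and [Q(∛527, ω) : Q(∛527)] = 2. By the tower law, [Q(∛527, ω) : Q] = 3 · 2 = 6. (In fact Q(∛527, ω) is the splitting field of x^3 - 527 over Q.)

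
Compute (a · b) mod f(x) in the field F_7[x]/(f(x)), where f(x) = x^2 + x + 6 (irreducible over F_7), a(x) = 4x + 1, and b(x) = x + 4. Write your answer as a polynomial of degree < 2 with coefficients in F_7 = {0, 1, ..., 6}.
a · b ≡ 6x + 1 (mod f(x))

Multiply in F_7[x]: a(x)·b(x) = (4x + 1)·(x + 4) = 4x^2 + 3x + 4. This has degree ≥ 2, so divide by f(x) over F_7: 4x^2 + 3x + 4 = (4)·(x^2 + x + 6) + (6x + 1). Hence a·b ≡ 6x + 1 (mod f). (F_7[x]/(f) is a field with 7^2 = 49 elements since f is irreducible of degree 2.)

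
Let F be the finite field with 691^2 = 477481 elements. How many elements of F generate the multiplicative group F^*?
There are φ(477480) = 121088 primitive elements

F_q^* is cyclic of order q - 1 = 477480. A cyclic group of order m has exactly φ(m) generators. Here m = 477480 = 2^3 · 3 · 5 · 23 · 173, so the number of primitive elements is φ(477480) = 121088.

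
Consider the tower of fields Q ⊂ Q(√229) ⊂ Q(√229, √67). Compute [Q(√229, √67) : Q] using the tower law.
[Q(√229, √67) : Q] = 4

[Q(√229):Q] = 2 (min poly x^2 - 229, irreducible since 229 is squarefree > 1). For the top step, suppose √67 ∈ Q(√229), say √67 = c + d√229 with c, d ∈ Q. Squaring: 67 = c^2 + 229d^2 + 2cd√229. Since √229 ∉ Q this forces 2cd = 0. If d = 0 then √67 = c ∈ Q, contradicting 67 squarefree > 1. If c = 0 then 67 = 229d^2, so 229·67 = (229d)^2 is a perfect square in Q — but 229·67 = 15343 is not a perfect square (since 229 and 67 are distinct squarefree integers). Contradiction. Hence √67 ∉ Q(√229), so x^2 - 67 stays irreducible over Q(√229) and [Q(√229, √67) : Q(√229)] = 2. By the tower law, [Q(√229, √67) : Q] = 2 · 2 = 4.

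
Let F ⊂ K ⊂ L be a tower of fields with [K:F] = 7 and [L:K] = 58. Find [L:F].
[L:F] = 406

The tower law says that for any tower of field extensions F ⊂ K ⊂ L with finite degrees, [L:F] = [L:K] · [K:F]. Here this gives [L:F] = 58 · 7 = 406.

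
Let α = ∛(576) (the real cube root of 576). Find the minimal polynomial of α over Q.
m_α(x) = x^3 - 576

α satisfies α^3 = 576, so x^3 - 576 annihilates α. By the rational root test, a rational root p/q (in lowest terms) of x^3 - 576 would satisfy p^3 = 576 q^3, forcing q = 1 and p^3 = 576; but 576 is not a perfect cube, contradiction. A monic cubic over Q with no rational root is irreducible (any nontrivial factorization would include a linear factor). Hence x^3 - 576 is the minimal polynomial of α, and in particular [Q(α):Q] = 3.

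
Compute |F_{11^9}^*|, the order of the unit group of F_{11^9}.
|F_{11^9}^*| = 2357947690

F_{11^9} has 11^9 = 2357947691 elements; its multiplicative group consists of all nonzero elements, so |F_{11^9}^*| = 2357947691 - 1 = 2357947690. (It is cyclic since any finite subgroup of the multiplicative group of a field is cyclic.)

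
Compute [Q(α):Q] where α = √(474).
[Q(α):Q] = 2

[Q(α):Q] equals the degree of the minimal polynomial of α. Here α^2 = 474 and x^2 - 474 is irreducible (d = 474 is squarefree, ≠ 1, hence not a square), so deg(m_α) = 2. Thus [Q(α):Q] = 2.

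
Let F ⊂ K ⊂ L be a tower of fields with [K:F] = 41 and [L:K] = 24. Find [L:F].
[L:F] = 984

The tower law says that for any tower of field extensions F ⊂ K ⊂ L with finite degrees, [L:F] = [L:K] · [K:F]. Here this gives [L:F] = 24 · 41 = 984.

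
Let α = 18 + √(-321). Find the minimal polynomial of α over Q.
m_α(x) = x^2 - 36x + 645

From α - 18 = √(-321), squaring gives (α - 18)^2 = -321, i.e. α^2 - 36α + 324 = -321, so α^2 - 36α + 645 = 0. The discriminant of x^2 - 36x + 645 is (-36)^2 - 4·(645) = 1296 - 2580 = -1284, and 4·(-321) is not a perfect square in Q since -321 is squarefree and ≠ 1. Hence x^2 - 36x + 645 is irreducible over Q and is the minimal polynomial of α.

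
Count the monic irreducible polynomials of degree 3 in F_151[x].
There are 1147600 monic irreducible polynomials of degree 3 over F_151

Each element of F_{151^3} that lies in no proper subfield is a root of exactly one monic irreducible of degree 3 over F_151, and each such polynomial has 3 distinct roots in F_{151^3}. By Möbius inversion the count is N_151(3) = (1/3) Σ_{d|3} μ(3/d) · 151^d = (1/3)(μ(3)·151^1 + μ(1)·151^3) = 3442800/3 = 1147600.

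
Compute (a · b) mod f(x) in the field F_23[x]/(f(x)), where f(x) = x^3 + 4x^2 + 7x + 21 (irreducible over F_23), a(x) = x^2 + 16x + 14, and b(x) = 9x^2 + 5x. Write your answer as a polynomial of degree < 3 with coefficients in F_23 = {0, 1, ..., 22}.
a · b ≡ 13x^2 + 10x + 19 (mod f(x))

Multiply in F_23[x]: a(x)·b(x) = (x^2 + 16x + 14)·(9x^2 + 5x) = 9x^4 + 11x^3 + 22x^2 + x. This has degree ≥ 3, so divide by f(x) over F_23: 9x^4 + 11x^3 + 22x^2 + x = (9x + 21)·(x^3 + 4x^2 + 7x + 21) + (13x^2 + 10x + 19). Hence a·b ≡ 13x^2 + 10x + 19 (mod f). (F_23[x]/(f) is a field with 23^3 = 12167 elements since f is irreducible of degree 3.)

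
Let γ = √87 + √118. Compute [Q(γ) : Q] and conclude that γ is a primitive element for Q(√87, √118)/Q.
[Q(γ) : Q] = 4 (equivalently, Q(γ) = Q(√87, √118))

Obviously Q(γ) ⊆ Q(√87, √118), and [Q(√87, √118):Q] = 4 (since 87, 118 are distinct squarefree integers > 1 with 10266 not a perfect square). To show equality we compute the minimal polynomial of γ. From γ = √87 + √118: γ^2 = 87 + 2√(10266) + 118 = 205 + 2√(10266), so γ^2 - 205 = 2√(10266); squaring, (γ^2 - 205)^2 = 4·10266, i.e. γ^4 - 410γ^2 + 42025 - 41064 = 0, i.e. γ^4 - 410γ^2 + 961 = 0. So γ is a root of x^4 - 410x^2 + 961. This polynomial is irreducible over Q: it has no rational root (each ±√87 ± √118 is irrational), and any factorization into two quadratics over Q would force √(10266) ∈ Q (pairing opposite roots) or √87, √118 ∈ Q (other pairings), all impossible. Hence [Q(γ):Q] = 4 = [Q(√87, √118):Q], so Q(γ) = Q(√87, √118).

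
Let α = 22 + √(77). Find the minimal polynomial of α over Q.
m_α(x) = x^2 - 44x + 407

From α - 22 = √(77), squaring gives (α - 22)^2 = 77, i.e. α^2 - 44α + 484 = 77, so α^2 - 44α + 407 = 0. The discriminant of x^2 - 44x + 407 is (-44)^2 - 4·(407) = 1936 - 1628 = 308, and 4·(77) is not a perfect square in Q since 77 is squarefree and ≠ 1. Hence x^2 - 44x + 407 is irreducible over Q and is the minimal polynomial of α.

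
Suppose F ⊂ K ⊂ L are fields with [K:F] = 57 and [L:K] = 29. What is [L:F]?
[L:F] = 1653

The tower law says that for any tower of field extensions F ⊂ K ⊂ L with finite degrees, [L:F] = [L:K] · [K:F]. Here this gives [L:F] = 29 · 57 = 1653.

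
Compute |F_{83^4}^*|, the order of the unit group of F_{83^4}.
|F_{83^4}^*| = 47458320

F_{83^4} has 83^4 = 47458321 elements; its multiplicative group consists of all nonzero elements, so |F_{83^4}^*| = 47458321 - 1 = 47458320. (It is cyclic since any finite subgroup of the multiplicative group of a field is cyclic.)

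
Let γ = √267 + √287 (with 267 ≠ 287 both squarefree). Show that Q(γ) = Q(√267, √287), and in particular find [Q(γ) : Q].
[Q(γ) : Q] = 4 (equivalently, Q(γ) = Q(√267, √287))

Obviously Q(γ) ⊆ Q(√267, √287), and [Q(√267, √287):Q] = 4 (since 267, 287 are distinct squarefree integers > 1 with 76629 not a perfect square). To show equality we compute the minimal polynomial of γ. From γ = √267 + √287: γ^2 = 267 + 2√(76629) + 287 = 554 + 2√(76629), so γ^2 - 554 = 2√(76629); squaring, (γ^2 - 554)^2 = 4·76629, i.e. γ^4 - 1108γ^2 + 306916 - 306516 = 0, i.e. γ^4 - 1108γ^2 + 400 = 0. So γ is a root of x^4 - 1108x^2 + 400. This polynomial is irreducible over Q: it has no rational root (each ±√267 ± √287 is irrational), and any factorization into two quadratics over Q would force √(76629) ∈ Q (pairing opposite roots) or √267, √287 ∈ Q (other pairings), all impossible. Hence [Q(γ):Q] = 4 = [Q(√267, √287):Q], so Q(γ) = Q(√267, √287).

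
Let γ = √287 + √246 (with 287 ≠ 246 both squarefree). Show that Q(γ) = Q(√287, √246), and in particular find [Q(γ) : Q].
[Q(γ) : Q] = 4 (equivalently, Q(γ) = Q(√287, √246))

Obviously Q(γ) ⊆ Q(√287, √246), and [Q(√287, √246):Q] = 4 (since 287, 246 are distinct squarefree integers > 1 with 70602 not a perfect square). To show equality we compute the minimal polynomial of γ. From γ = √287 + √246: γ^2 = 287 + 2√(70602) + 246 = 533 + 2√(70602), so γ^2 - 533 = 2√(70602); squaring, (γ^2 - 533)^2 = 4·70602, i.e. γ^4 - 1066γ^2 + 284089 - 282408 = 0, i.e. γ^4 - 1066γ^2 + 1681 = 0. So γ is a root of x^4 - 1066x^2 + 1681. This polynomial is irreducible over Q: it has no rational root (each ±√287 ± √246 is irrational), and any factorization into two quadratics over Q would force √(70602) ∈ Q (pairing opposite roots) or √287, √246 ∈ Q (other pairings), all impossible. Hence [Q(γ):Q] = 4 = [Q(√287, √246):Q], so Q(γ) = Q(√287, √246).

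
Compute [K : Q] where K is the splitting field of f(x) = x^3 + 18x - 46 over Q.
[K : Q] = 6

By the rational root test, any rational root of the monic integer polynomial f(x) = x^3 + 18x - 46 must be an integer dividing the constant term -46, i.e. one of ±{1, 2, 23, 46}. Evaluating: f(1) = -27, f(-1) = -65, f(2) = -2, f(-2) = -90, f(23) = 12535, f(-23) = -12627, f(46) = 98118, f(-46) = -98210; none is 0, so f has no rational root and is therefore irreducible over Q (a cubic with no linear factor over a field is irreducible). For an irreducible cubic, the Galois group is A_3 or S_3 according as the discriminant disc(f) = -4a^3 - 27b^2 = -4·(18)^3 - 27·(-46)^2 = -80460 is or is not a square in Q. Here disc(f) = -80460 is not a perfect square in Q, so the Galois group of f over Q is not contained in A_3 and must be all of S_3. The splitting field has degree |S_3| = 6 over Q, so [K : Q] = 6.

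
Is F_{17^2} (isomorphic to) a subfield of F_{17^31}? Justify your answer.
No: F_{17^2} is not a subfield of F_{17^31}

F_{p^m} embeds in F_{p^n} iff m | n. Here 2 ∤ 31 (since 31 = 15·2 + 1 with remainder 1 ≠ 0), so F_{17^2} is not a subfield of F_{17^31}. Equivalently: if it were, the tower law would give 2 = [F_{17^2}:F_17] dividing [F_{17^31}:F_17] = 31, contradiction.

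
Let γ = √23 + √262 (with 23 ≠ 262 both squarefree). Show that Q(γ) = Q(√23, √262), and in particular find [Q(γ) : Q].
[Q(γ) : Q] = 4 (equivalently, Q(γ) = Q(√23, √262))

Obviously Q(γ) ⊆ Q(√23, √262), and [Q(√23, √262):Q] = 4 (since 23, 262 are distinct squarefree integers > 1 with 6026 not a perfect square). To show equality we compute the minimal polynomial of γ. From γ = √23 + √262: γ^2 = 23 + 2√(6026) + 262 = 285 + 2√(6026), so γ^2 - 285 = 2√(6026); squaring, (γ^2 - 285)^2 = 4·6026, i.e. γ^4 - 570γ^2 + 81225 - 24104 = 0, i.e. γ^4 - 570γ^2 + 57121 = 0. So γ is a root of x^4 - 570x^2 + 57121. This polynomial is irreducible over Q: it has no rational root (each ±√23 ± √262 is irrational), and any factorization into two quadratics over Q would force √(6026) ∈ Q (pairing opposite roots) or √23, √262 ∈ Q (other pairings), all impossible. Hence [Q(γ):Q] = 4 = [Q(√23, √262):Q], so Q(γ) = Q(√23, √262).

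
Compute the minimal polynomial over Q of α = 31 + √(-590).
m_α(x) = x^2 - 62x + 1551

From α - 31 = √(-590), squaring gives (α - 31)^2 = -590, i.e. α^2 - 62α + 961 = -590, so α^2 - 62α + 1551 = 0. The discriminant of x^2 - 62x + 1551 is (-62)^2 - 4·(1551) = 3844 - 6204 = -2360, and 4·(-590) is not a perfect square in Q since -590 is squarefree and ≠ 1. Hence x^2 - 62x + 1551 is irreducible over Q and is the minimal polynomial of α.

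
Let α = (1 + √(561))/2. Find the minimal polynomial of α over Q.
m_α(x) = x^2 - x - 140

From 2α - 1 = √(561), squaring gives (2α - 1)^2 = 561, i.e. 4α^2 - 4α + 1 = 561, so α^2 - α + (1 - 561)/4 = 0. Since 561 ≡ 1 (mod 4), (1 - 561)/4 = -140 ∈ Z. The polynomial x^2 - x - 140 has discriminant 1 - 4·(-140) = 561, which is not a perfect square in Q (d = 561 is squarefree and ≠ 1), so x^2 - x - 140 is irreducible over Q. It is the minimal polynomial of α.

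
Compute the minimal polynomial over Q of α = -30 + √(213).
m_α(x) = x^2 + 60x + 687

From α + 30 = √(213), squaring gives (α + 30)^2 = 213, i.e. α^2 + 60α + 900 = 213, so α^2 + 60α + 687 = 0. The discriminant of x^2 + 60x + 687 is (60)^2 - 4·(687) = 3600 - 2748 = 852, and 4·(213) is not a perfect square in Q since 213 is squarefree and ≠ 1. Hence x^2 + 60x + 687 is irreducible over Q and is the minimal polynomial of α.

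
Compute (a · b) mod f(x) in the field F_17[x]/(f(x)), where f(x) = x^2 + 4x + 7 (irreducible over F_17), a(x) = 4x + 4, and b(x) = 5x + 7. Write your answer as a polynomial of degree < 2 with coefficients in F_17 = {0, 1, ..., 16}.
a · b ≡ 2x + 7 (mod f(x))

Multiply in F_17[x]: a(x)·b(x) = (4x + 4)·(5x + 7) = 3x^2 + 14x + 11. This has degree ≥ 2, so divide by f(x) over F_17: 3x^2 + 14x + 11 = (3)·(x^2 + 4x + 7) + (2x + 7). Hence a·b ≡ 2x + 7 (mod f). (F_17[x]/(f) is a field with 17^2 = 289 elements since f is irreducible of degree 2.)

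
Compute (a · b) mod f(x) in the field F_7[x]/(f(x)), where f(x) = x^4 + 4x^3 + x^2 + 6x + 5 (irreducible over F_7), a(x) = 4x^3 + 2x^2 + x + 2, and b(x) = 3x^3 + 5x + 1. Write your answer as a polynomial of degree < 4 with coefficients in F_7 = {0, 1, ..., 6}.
a · b ≡ 2x^3 + 6x^2 + x + 3 (mod f(x))

Multiply in F_7[x]: a(x)·b(x) = (4x^3 + 2x^2 + x + 2)·(3x^3 + 5x + 1) = 5x^6 + 6x^5 + 2x^4 + 6x^3 + 4x + 2. This has degree ≥ 4, so divide by f(x) over F_7: 5x^6 + 6x^5 + 2x^4 + 6x^3 + 4x + 2 = (5x^2 + 4)·(x^4 + 4x^3 + x^2 + 6x + 5) + (2x^3 + 6x^2 + x + 3). Hence a·b ≡ 2x^3 + 6x^2 + x + 3 (mod f). (F_7[x]/(f) is a field with 7^4 = 2401 elements since f is irreducible of degree 4.)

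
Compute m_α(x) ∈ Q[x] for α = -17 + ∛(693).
m_α(x) = x^3 + 51x^2 + 867x + 4220

Set β = α + 17 = ∛(693), so β^3 = 693. Then (α + 17)^3 - 693 = 0, i.e. α is a root of g(x) = (x + 17)^3 - 693 = x^3 + 51x^2 + 867x + 4220. Since g(x) = h(x + 17) where h(x) = x^3 - 693, and h is irreducible over Q (because 693 is not a perfect cube, so h has no rational root, and a monic cubic with no rational root is irreducible), g is also irreducible (irreducibility is preserved under the substitution x → x + 17). Hence m_α(x) = x^3 + 51x^2 + 867x + 4220.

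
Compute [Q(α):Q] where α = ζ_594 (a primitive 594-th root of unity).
[Q(α):Q] = 180

The minimal polynomial of ζ_594 over Q is the 594-th cyclotomic polynomial Φ_594(x), which is irreducible over Q and has degree φ(594) = 180. Hence [Q(α):Q] = φ(594) = 180.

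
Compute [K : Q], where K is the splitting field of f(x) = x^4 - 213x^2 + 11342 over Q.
[K : Q] = 4

Solving the quadratic in x^2: x^2 = (213 ± √(213^2 - 4·11342))/2 = (213 ± √1)/2 = (213 ± 1)/2, giving x^2 = 107 or x^2 = 106. So f(x) = (x^2 - 107)(x^2 - 106) and the roots of f are ±√107, ±√106. Hence the splitting field is K = Q(√107, √106). Since 107 and 106 are distinct squarefree integers > 1, their product 11342 is not a perfect square, so √106 ∉ Q(√107). By the tower law [K:Q] = [Q(√107,√106):Q(√107)] · [Q(√107):Q] = 2 · 2 = 4.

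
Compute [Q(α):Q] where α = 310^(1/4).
[Q(α):Q] = 4

α is a root of x^4 - 310. By Eisenstein's criterion at the prime p = 2 (which divides the constant term 310 but p^2 = 4 does not, since 310 is squarefree), x^4 - 310 is irreducible over Q. Hence [Q(α):Q] = 4.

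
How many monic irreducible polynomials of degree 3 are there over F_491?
There are 39456760 monic irreducible polynomials of degree 3 over F_491

Each element of F_{491^3} that lies in no proper subfield is a root of exactly one monic irreducible of degree 3 over F_491, and each such polynomial has 3 distinct roots in F_{491^3}. By Möbius inversion the count is N_491(3) = (1/3) Σ_{d|3} μ(3/d) · 491^d = (1/3)(μ(3)·491^1 + μ(1)·491^3) = 118370280/3 = 39456760.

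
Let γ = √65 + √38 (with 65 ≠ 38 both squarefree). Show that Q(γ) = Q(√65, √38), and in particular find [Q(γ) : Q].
[Q(γ) : Q] = 4 (equivalently, Q(γ) = Q(√65, √38))

Obviously Q(γ) ⊆ Q(√65, √38), and [Q(√65, √38):Q] = 4 (since 65, 38 are distinct squarefree integers > 1 with 2470 not a perfect square). To show equality we compute the minimal polynomial of γ. From γ = √65 + √38: γ^2 = 65 + 2√(2470) + 38 = 103 + 2√(2470), so γ^2 - 103 = 2√(2470); squaring, (γ^2 - 103)^2 = 4·2470, i.e. γ^4 - 206γ^2 + 10609 - 9880 = 0, i.e. γ^4 - 206γ^2 + 729 = 0. So γ is a root of x^4 - 206x^2 + 729. This polynomial is irreducible over Q: it has no rational root (each ±√65 ± √38 is irrational), and any factorization into two quadratics over Q would force √(2470) ∈ Q (pairing opposite roots) or √65, √38 ∈ Q (other pairings), all impossible. Hence [Q(γ):Q] = 4 = [Q(√65, √38):Q], so Q(γ) = Q(√65, √38).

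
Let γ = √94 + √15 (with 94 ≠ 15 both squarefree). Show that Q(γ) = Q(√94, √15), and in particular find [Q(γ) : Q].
[Q(γ) : Q] = 4 (equivalently, Q(γ) = Q(√94, √15))

Obviously Q(γ) ⊆ Q(√94, √15), and [Q(√94, √15):Q] = 4 (since 94, 15 are distinct squarefree integers > 1 with 1410 not a perfect square). To show equality we compute the minimal polynomial of γ. From γ = √94 + √15: γ^2 = 94 + 2√(1410) + 15 = 109 + 2√(1410), so γ^2 - 109 = 2√(1410); squaring, (γ^2 - 109)^2 = 4·1410, i.e. γ^4 - 218γ^2 + 11881 - 5640 = 0, i.e. γ^4 - 218γ^2 + 6241 = 0. So γ is a root of x^4 - 218x^2 + 6241. This polynomial is irreducible over Q: it has no rational root (each ±√94 ± √15 is irrational), and any factorization into two quadratics over Q would force √(1410) ∈ Q (pairing opposite roots) or √94, √15 ∈ Q (other pairings), all impossible. Hence [Q(γ):Q] = 4 = [Q(√94, √15):Q], so Q(γ) = Q(√94, √15).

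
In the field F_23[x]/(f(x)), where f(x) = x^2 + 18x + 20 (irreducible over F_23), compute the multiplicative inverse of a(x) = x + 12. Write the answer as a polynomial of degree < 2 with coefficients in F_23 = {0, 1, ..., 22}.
a(x)^(-1) ≡ 4x + 1 (mod f(x))

Since f is irreducible over F_23, F_23[x]/(f) is a field and a(x) ≠ 0 has an inverse. Apply the extended Euclidean algorithm to f(x) and a(x) in F_23[x]: f(x) = (x + 6)·a(x) + (17). The last nonzero remainder is the constant 17 = gcd(f, a) in F_23. Back-substituting through the division chain expresses 17 = s(x)·a(x) + t(x)·f(x) with s(x) ≡ 22x + 17 (mod f), so (22x + 17)·a(x) ≡ 17 (mod f). Multiplying by 17^(-1) ≡ 19 in F_23 gives a(x)^(-1) ≡ 19·(22x + 17) ≡ 4x + 1 (mod f). Check: (x + 12)·(4x + 1) = 4x^2 + 3x + 12 ≡ 1 (mod x^2 + 18x + 20).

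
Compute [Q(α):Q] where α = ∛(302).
[Q(α):Q] = 3

The minimal polynomial of α is x^3 - 302, irreducible over Q since 302 is not a perfect cube (so x^3 - 302 has no rational root). Hence [Q(α):Q] = deg(m_α) = 3.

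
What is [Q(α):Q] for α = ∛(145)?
[Q(α):Q] = 3

The minimal polynomial of α is x^3 - 145, irreducible over Q since 145 is not a perfect cube (so x^3 - 145 has no rational root). Hence [Q(α):Q] = deg(m_α) = 3.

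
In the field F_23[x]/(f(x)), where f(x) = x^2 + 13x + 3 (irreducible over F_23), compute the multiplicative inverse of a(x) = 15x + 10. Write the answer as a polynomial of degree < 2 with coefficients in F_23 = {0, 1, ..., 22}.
a(x)^(-1) ≡ 19x + 12 (mod f(x))

Since f is irreducible over F_23, F_23[x]/(f) is a field and a(x) ≠ 0 has an inverse. Apply the extended Euclidean algorithm to f(x) and a(x) in F_23[x]: f(x) = (20x + 9)·a(x) + (5). The last nonzero remainder is the constant 5 = gcd(f, a) in F_23. Back-substituting through the division chain expresses 5 = s(x)·a(x) + t(x)·f(x) with s(x) ≡ 3x + 14 (mod f), so (3x + 14)·a(x) ≡ 5 (mod f). Multiplying by 5^(-1) ≡ 14 in F_23 gives a(x)^(-1) ≡ 14·(3x + 14) ≡ 19x + 12 (mod f). Check: (15x + 10)·(19x + 12) = 9x^2 + 2x + 5 ≡ 1 (mod x^2 + 13x + 3).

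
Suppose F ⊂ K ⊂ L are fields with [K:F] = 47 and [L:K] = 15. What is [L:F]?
[L:F] = 705

The tower law says that for any tower of field extensions F ⊂ K ⊂ L with finite degrees, [L:F] = [L:K] · [K:F]. Here this gives [L:F] = 15 · 47 = 705.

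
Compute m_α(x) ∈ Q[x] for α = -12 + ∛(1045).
m_α(x) = x^3 + 36x^2 + 432x + 683

Set β = α + 12 = ∛(1045), so β^3 = 1045. Then (α + 12)^3 - 1045 = 0, i.e. α is a root of g(x) = (x + 12)^3 - 1045 = x^3 + 36x^2 + 432x + 683. Since g(x) = h(x + 12) where h(x) = x^3 - 1045, and h is irreducible over Q (because 1045 is not a perfect cube, so h has no rational root, and a monic cubic with no rational root is irreducible), g is also irreducible (irreducibility is preserved under the substitution x → x + 12). Hence m_α(x) = x^3 + 36x^2 + 432x + 683.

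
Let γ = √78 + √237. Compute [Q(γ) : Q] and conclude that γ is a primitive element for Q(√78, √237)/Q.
[Q(γ) : Q] = 4 (equivalently, Q(γ) = Q(√78, √237))

Obviously Q(γ) ⊆ Q(√78, √237), and [Q(√78, √237):Q] = 4 (since 78, 237 are distinct squarefree integers > 1 with 18486 not a perfect square). To show equality we compute the minimal polynomial of γ. From γ = √78 + √237: γ^2 = 78 + 2√(18486) + 237 = 315 + 2√(18486), so γ^2 - 315 = 2√(18486); squaring, (γ^2 - 315)^2 = 4·18486, i.e. γ^4 - 630γ^2 + 99225 - 73944 = 0, i.e. γ^4 - 630γ^2 + 25281 = 0. So γ is a root of x^4 - 630x^2 + 25281. This polynomial is irreducible over Q: it has no rational root (each ±√78 ± √237 is irrational), and any factorization into two quadratics over Q would force √(18486) ∈ Q (pairing opposite roots) or √78, √237 ∈ Q (other pairings), all impossible. Hence [Q(γ):Q] = 4 = [Q(√78, √237):Q], so Q(γ) = Q(√78, √237).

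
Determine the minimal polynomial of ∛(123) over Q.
m_α(x) = x^3 - 123

α satisfies α^3 = 123, so x^3 - 123 annihilates α. By the rational root test, a rational root p/q (in lowest terms) of x^3 - 123 would satisfy p^3 = 123 q^3, forcing q = 1 and p^3 = 123; but 123 is not a perfect cube, contradiction. A monic cubic over Q with no rational root is irreducible (any nontrivial factorization would include a linear factor). Hence x^3 - 123 is the minimal polynomial of α, and in particular [Q(α):Q] = 3.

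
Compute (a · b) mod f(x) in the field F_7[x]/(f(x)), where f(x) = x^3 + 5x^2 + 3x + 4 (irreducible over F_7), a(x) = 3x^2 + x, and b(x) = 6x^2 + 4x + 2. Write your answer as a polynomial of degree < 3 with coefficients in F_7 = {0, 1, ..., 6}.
a · b ≡ x^2 + 6x + 1 (mod f(x))

Multiply in F_7[x]: a(x)·b(x) = (3x^2 + x)·(6x^2 + 4x + 2) = 4x^4 + 4x^3 + 3x^2 + 2x. This has degree ≥ 3, so divide by f(x) over F_7: 4x^4 + 4x^3 + 3x^2 + 2x = (4x + 5)·(x^3 + 5x^2 + 3x + 4) + (x^2 + 6x + 1). Hence a·b ≡ x^2 + 6x + 1 (mod f). (F_7[x]/(f) is a field with 7^3 = 343 elements since f is irreducible of degree 3.)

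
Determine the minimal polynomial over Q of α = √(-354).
m_α(x) = x^2 + 354

α satisfies α^2 + 354 = 0, so x^2 + 354 annihilates α. Since d = -354 is squarefree and ≠ 1, it is not a perfect square in Q, so x^2 + 354 has no rational root and is therefore irreducible over Q (a degree-2 polynomial over a field is irreducible iff it has no root). Hence m_α(x) = x^2 + 354.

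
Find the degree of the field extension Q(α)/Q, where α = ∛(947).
[Q(α):Q] = 3

The minimal polynomial of α is x^3 - 947, irreducible over Q since 947 is not a perfect cube (so x^3 - 947 has no rational root). Hence [Q(α):Q] = deg(m_α) = 3.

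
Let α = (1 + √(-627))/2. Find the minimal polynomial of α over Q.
m_α(x) = x^2 - x + 157

From 2α - 1 = √(-627), squaring gives (2α - 1)^2 = -627, i.e. 4α^2 - 4α + 1 = -627, so α^2 - α + (1 + 627)/4 = 0. Since -627 ≡ 1 (mod 4), (1 + 627)/4 = 157 ∈ Z. The polynomial x^2 - x + 157 has discriminant 1 - 4·(157) = -627, which is not a perfect square in Q (d = -627 is squarefree and ≠ 1), so x^2 - x + 157 is irreducible over Q. It is the minimal polynomial of α.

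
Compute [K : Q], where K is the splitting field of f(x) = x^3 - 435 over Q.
[K : Q] = 6

The roots of x^3 - 435 are ∛435, ω∛435, ω^2∛435 where ω = e^(2πi/3) is a primitive cube root of unity, so K = Q(∛435, ω). Now [Q(∛435):Q] = 3 (since 435 is not a perfect cube, x^3 - 435 is irreducible) and [Q(ω):Q] = 2. Both 2 and 3 divide [K:Q], and [K:Q] ≤ 3·2 = 6, so [K:Q] = 6. (Equivalently: Q(∛435) ⊂ R but ω ∉ R, so [K : Q(∛435)] = 2.)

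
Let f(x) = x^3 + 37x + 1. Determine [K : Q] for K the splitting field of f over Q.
[K : Q] = 6

By the rational root test, any rational root of the monic integer polynomial f(x) = x^3 + 37x + 1 must be an integer dividing the constant term 1, i.e. one of ±{1}. Evaluating: f(1) = 39, f(-1) = -37; none is 0, so f has no rational root and is therefore irreducible over Q (a cubic with no linear factor over a field is irreducible). For an irreducible cubic, the Galois group is A_3 or S_3 according as the discriminant disc(f) = -4a^3 - 27b^2 = -4·(37)^3 - 27·(1)^2 = -202639 is or is not a square in Q. Here disc(f) = -202639 is not a perfect square in Q, so the Galois group of f over Q is not contained in A_3 and must be all of S_3. The splitting field has degree |S_3| = 6 over Q, so [K : Q] = 6.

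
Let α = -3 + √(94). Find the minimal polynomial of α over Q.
m_α(x) = x^2 + 6x - 85

From α + 3 = √(94), squaring gives (α + 3)^2 = 94, i.e. α^2 + 6α + 9 = 94, so α^2 + 6α - 85 = 0. The discriminant of x^2 + 6x - 85 is (6)^2 - 4·(-85) = 36 + 340 = 376, and 4·(94) is not a perfect square in Q since 94 is squarefree and ≠ 1. Hence x^2 + 6x - 85 is irreducible over Q and is the minimal polynomial of α.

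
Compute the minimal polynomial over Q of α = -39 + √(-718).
m_α(x) = x^2 + 78x + 2239

From α + 39 = √(-718), squaring gives (α + 39)^2 = -718, i.e. α^2 + 78α + 1521 = -718, so α^2 + 78α + 2239 = 0. The discriminant of x^2 + 78x + 2239 is (78)^2 - 4·(2239) = 6084 - 8956 = -2872, and 4·(-718) is not a perfect square in Q since -718 is squarefree and ≠ 1. Hence x^2 + 78x + 2239 is irreducible over Q and is the minimal polynomial of α.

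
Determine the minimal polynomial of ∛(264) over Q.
m_α(x) = x^3 - 264

α satisfies α^3 = 264, so x^3 - 264 annihilates α. By the rational root test, a rational root p/q (in lowest terms) of x^3 - 264 would satisfy p^3 = 264 q^3, forcing q = 1 and p^3 = 264; but 264 is not a perfect cube, contradiction. A monic cubic over Q with no rational root is irreducible (any nontrivial factorization would include a linear factor). Hence x^3 - 264 is the minimal polynomial of α, and in particular [Q(α):Q] = 3.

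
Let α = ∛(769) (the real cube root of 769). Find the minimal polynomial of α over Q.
m_α(x) = x^3 - 769

α satisfies α^3 = 769, so x^3 - 769 annihilates α. By the rational root test, a rational root p/q (in lowest terms) of x^3 - 769 would satisfy p^3 = 769 q^3, forcing q = 1 and p^3 = 769; but 769 is not a perfect cube, contradiction. A monic cubic over Q with no rational root is irreducible (any nontrivial factorization would include a linear factor). Hence x^3 - 769 is the minimal polynomial of α, and in particular [Q(α):Q] = 3.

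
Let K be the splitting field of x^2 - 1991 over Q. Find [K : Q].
[K : Q] = 2

f(x) = x^2 - 1991 factors as (x - √1991)(x + √1991). The splitting field is K = Q(√1991). Since 1991 is squarefree and > 1, it is not a perfect square, so x^2 - 1991 is irreducible over Q and [Q(√1991) : Q] = 2. Hence [K : Q] = 2.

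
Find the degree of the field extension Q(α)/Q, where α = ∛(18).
[Q(α):Q] = 3

The minimal polynomial of α is x^3 - 18, irreducible over Q since 18 is not a perfect cube (so x^3 - 18 has no rational root). Hence [Q(α):Q] = deg(m_α) = 3.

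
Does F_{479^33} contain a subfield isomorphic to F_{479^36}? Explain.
No: F_{479^36} is not a subfield of F_{479^33}

F_{p^m} embeds in F_{p^n} iff m | n. Here 36 ∤ 33 (since 33 = 0·36 + 33 with remainder 33 ≠ 0), so F_{479^36} is not a subfield of F_{479^33}. Equivalently: if it were, the tower law would give 36 = [F_{479^36}:F_479] dividing [F_{479^33}:F_479] = 33, contradiction.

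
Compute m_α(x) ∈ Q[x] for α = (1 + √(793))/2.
m_α(x) = x^2 - x - 198

From 2α - 1 = √(793), squaring gives (2α - 1)^2 = 793, i.e. 4α^2 - 4α + 1 = 793, so α^2 - α + (1 - 793)/4 = 0. Since 793 ≡ 1 (mod 4), (1 - 793)/4 = -198 ∈ Z. The polynomial x^2 - x - 198 has discriminant 1 - 4·(-198) = 793, which is not a perfect square in Q (d = 793 is squarefree and ≠ 1), so x^2 - x - 198 is irreducible over Q. It is the minimal polynomial of α.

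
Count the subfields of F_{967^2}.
F_{967^2} has 2 subfields

The subfields of F_{p^n} are exactly the fields F_{p^d} for d | n (each is the fixed field of the unique index-d subgroup of Gal(F_{p^n}/F_p) ≅ Z/nZ). The divisors of n = 2 are {1, 2}, giving 2 subfields: F_{967^1}, F_{967^2}.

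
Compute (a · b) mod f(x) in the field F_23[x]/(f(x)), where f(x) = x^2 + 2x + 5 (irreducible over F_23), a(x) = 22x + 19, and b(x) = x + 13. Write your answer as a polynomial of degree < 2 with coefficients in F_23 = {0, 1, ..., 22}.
a · b ≡ 8x + 22 (mod f(x))

Multiply in F_23[x]: a(x)·b(x) = (22x + 19)·(x + 13) = 22x^2 + 6x + 17. This has degree ≥ 2, so divide by f(x) over F_23: 22x^2 + 6x + 17 = (22)·(x^2 + 2x + 5) + (8x + 22). Hence a·b ≡ 8x + 22 (mod f). (F_23[x]/(f) is a field with 23^2 = 529 elements since f is irreducible of degree 2.)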